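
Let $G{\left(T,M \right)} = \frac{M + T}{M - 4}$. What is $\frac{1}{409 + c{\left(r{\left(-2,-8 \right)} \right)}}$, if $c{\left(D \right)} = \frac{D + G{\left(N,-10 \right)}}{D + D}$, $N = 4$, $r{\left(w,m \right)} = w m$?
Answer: $\frac{224}{91731} \approx 0.0024419$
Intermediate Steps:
$r{\left(w,m \right)} = m w$
$G{\left(T,M \right)} = \frac{M + T}{-4 + M}$
$c{\left(D \right)} = \frac{\frac{3}{7} + D}{2 D}$ ($c{\left(D \right)} = \frac{D + \frac{-10 + 4}{-4 - 10}}{D + D} = \frac{D + \frac{1}{-14} \left(-6\right)}{2 D} = \left(D - - \frac{3}{7}\right) \frac{1}{2 D} = \left(D + \frac{3}{7}\right) \frac{1}{2 D} = \left(\frac{3}{7} + D\right) \frac{1}{2 D} = \frac{\frac{3}{7} + D}{2 D}$)
$\frac{1}{409 + c{\left(r{\left(-2,-8 \right)} \right)}} = \frac{1}{409 + \frac{3 + 7 \left(\left(-8\right) \left(-2\right)\right)}{14 \left(\left(-8\right) \left(-2\right)\right)}} = \frac{1}{409 + \frac{3 + 7 \cdot 16}{14 \cdot 16}} = \frac{1}{409 + \frac{1}{14} \cdot \frac{1}{16} \left(3 + 112\right)} = \frac{1}{409 + \frac{1}{14} \cdot \frac{1}{16} \cdot 115} = \frac{1}{409 + \frac{115}{224}} = \frac{1}{\frac{91731}{224}} = \frac{224}{91731}$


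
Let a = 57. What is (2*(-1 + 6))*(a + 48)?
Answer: 1050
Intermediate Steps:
(2*(-1 + 6))*(a + 48) = (2*(-1 + 6))*(57 + 48) = (2*5)*105 = 10*105 = 1050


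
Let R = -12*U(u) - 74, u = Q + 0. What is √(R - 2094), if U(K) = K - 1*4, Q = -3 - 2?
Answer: 2*I*√515 ≈ 45.387*I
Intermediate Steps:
Q = -5
u = -5 (u = -5 + 0 = -5)
U(K) = -4 + K (U(K) = K - 4 = -4 + K)
R = 34 (R = -12*(-4 - 5) - 74 = -12*(-9) - 74 = 108 - 74 = 34)
√(R - 2094) = √(34 - 2094) = √(-2060) = 2*I*√515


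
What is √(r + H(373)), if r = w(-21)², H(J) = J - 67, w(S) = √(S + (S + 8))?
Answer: 4*√17 ≈ 16.492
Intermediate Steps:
w(S) = √(8 + 2*S) (w(S) = √(S + (8 + S)) = √(8 + 2*S))
H(J) = -67 + J
r = -34 (r = (√(8 + 2*(-21)))² = (√(8 - 42))² = (√(-34))² = (I*√34)² = -34)
√(r + H(373)) = √(-34 + (-67 + 373)) = √(-34 + 306) = √272 = 4*√17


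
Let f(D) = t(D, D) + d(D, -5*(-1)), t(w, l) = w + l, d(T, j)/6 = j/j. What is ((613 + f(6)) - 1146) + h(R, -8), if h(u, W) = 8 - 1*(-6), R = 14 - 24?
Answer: -501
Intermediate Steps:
R = -10
d(T, j) = 6 (d(T, j) = 6*(j/j) = 6*1 = 6)
t(w, l) = l + w
f(D) = 6 + 2*D (f(D) = (D + D) + 6 = 2*D + 6 = 6 + 2*D)
h(u, W) = 14 (h(u, W) = 8 + 6 = 14)
((613 + f(6)) - 1146) + h(R, -8) = ((613 + (6 + 2*6)) - 1146) + 14 = ((613 + (6 + 12)) - 1146) + 14 = ((613 + 18) - 1146) + 14 = (631 - 1146) + 14 = -515 + 14 = -501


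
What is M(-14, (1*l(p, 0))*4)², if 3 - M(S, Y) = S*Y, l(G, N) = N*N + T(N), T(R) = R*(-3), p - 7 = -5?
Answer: 9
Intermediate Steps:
p = 2 (p = 7 - 5 = 2)
T(R) = -3*R
l(G, N) = N² - 3*N (l(G, N) = N*N - 3*N = N² - 3*N)
M(S, Y) = 3 - S*Y
M(-14, (1*l(p, 0))*4)² = (3 - 1*(-14)*(1*(0*(-3 + 0)))*4)² = (3 - 1*(-14)*(1*(0*(-3)))*4)² = (3 - 1*(-14)*(1*0)*4)² = (3 - 1*(-14)*0*4)² = (3 - 1*(-14)*0)² = (3 + 0)² = 3² = 9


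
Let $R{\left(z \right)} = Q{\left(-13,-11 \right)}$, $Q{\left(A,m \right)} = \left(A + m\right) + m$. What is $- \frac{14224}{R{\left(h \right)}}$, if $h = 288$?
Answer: $\frac{2032}{5} \approx 406.4$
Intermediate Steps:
$Q{\left(A,m \right)} = A + 2 m$
$R{\left(z \right)} = -35$ ($R{\left(z \right)} = -13 + 2 \left(-11\right) = -13 - 22 = -35$)
$- \frac{14224}{R{\left(h \right)}} = - \frac{14224}{-35} = \left(-14224\right) \left(- \frac{1}{35}\right) = \frac{2032}{5}$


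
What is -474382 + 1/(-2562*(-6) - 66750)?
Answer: -24372798397/51378 ≈ -4.7438e+5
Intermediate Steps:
-474382 + 1/(-2562*(-6) - 66750) = -474382 + 1/(15372 - 66750) = -474382 + 1/(-51378) = -474382 - 1/51378 = -24372798397/51378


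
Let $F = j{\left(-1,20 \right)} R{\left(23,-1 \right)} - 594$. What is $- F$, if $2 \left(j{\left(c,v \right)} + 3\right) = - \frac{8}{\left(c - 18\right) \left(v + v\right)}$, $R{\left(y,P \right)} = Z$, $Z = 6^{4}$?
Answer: $\frac{425142}{95} \approx 4475.2$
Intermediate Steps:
$Z = 1296$
$R{\left(y,P \right)} = 1296$
$j{\left(c,v \right)} = -3 - \frac{2}{v \left(-18 + c\right)}$ ($j{\left(c,v \right)} = -3 + \frac{\left(-8\right) \frac{1}{\left(c - 18\right) \left(v + v\right)}}{2} = -3 + \frac{\left(-8\right) \frac{1}{\left(-18 + c\right) 2 v}}{2} = -3 + \frac{\left(-8\right) \frac{1}{2 v \left(-18 + c\right)}}{2} = -3 + \frac{\left(-4\right) \frac{1}{v} \frac{1}{-18 + c}}{2} = -3 - \frac{2}{v \left(-18 + c\right)}$)
$F = - \frac{425142}{95}$ ($F = \frac{-2 + 54 \cdot 20 - \left(-3\right) 20}{20 \left(-18 - 1\right)} 1296 - 594 = \frac{-2 + 1080 + 60}{20 \left(-19\right)} 1296 - 594 = \frac{1}{20} \left(- \frac{1}{19}\right) 1138 \cdot 1296 - 594 = \left(- \frac{569}{190}\right) 1296 - 594 = - \frac{368712}{95} - 594 = - \frac{425142}{95} \approx -4475.2$)
$- F = \left(-1\right) \left(- \frac{425142}{95}\right) = \frac{425142}{95}$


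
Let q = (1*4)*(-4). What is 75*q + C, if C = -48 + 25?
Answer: -1223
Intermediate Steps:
q = -16 (q = 4*(-4) = -16)
C = -23
75*q + C = 75*(-16) - 23 = -1200 - 23 = -1223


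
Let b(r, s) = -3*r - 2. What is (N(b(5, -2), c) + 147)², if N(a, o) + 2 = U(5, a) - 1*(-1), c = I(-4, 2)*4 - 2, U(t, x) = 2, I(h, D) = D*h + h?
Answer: 21904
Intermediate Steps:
I(h, D) = h + D*h
b(r, s) = -2 - 3*r
c = -50 (c = -4*(1 + 2)*4 - 2 = -4*3*4 - 2 = -12*4 - 2 = -48 - 2 = -50)
N(a, o) = 1 (N(a, o) = -2 + (2 - 1*(-1)) = -2 + (2 + 1) = -2 + 3 = 1)
(N(b(5, -2), c) + 147)² = (1 + 147)² = 148² = 21904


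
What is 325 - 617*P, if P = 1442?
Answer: -889389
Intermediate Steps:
325 - 617*P = 325 - 617*1442 = 325 - 889714 = -889389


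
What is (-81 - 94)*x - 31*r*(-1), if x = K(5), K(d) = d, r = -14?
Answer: -1309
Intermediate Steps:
x = 5
(-81 - 94)*x - 31*r*(-1) = (-81 - 94)*5 - 31*(-14)*(-1) = -175*5 + 434*(-1) = -875 - 434 = -1309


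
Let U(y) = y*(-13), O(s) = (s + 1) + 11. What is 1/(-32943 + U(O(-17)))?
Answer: -1/32878 ≈ -3.0415e-5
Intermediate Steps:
O(s) = 12 + s (O(s) = (1 + s) + 11 = 12 + s)
U(y) = -13*y
1/(-32943 + U(O(-17))) = 1/(-32943 - 13*(12 - 17)) = 1/(-32943 - 13*(-5)) = 1/(-32943 + 65) = 1/(-32878) = -1/32878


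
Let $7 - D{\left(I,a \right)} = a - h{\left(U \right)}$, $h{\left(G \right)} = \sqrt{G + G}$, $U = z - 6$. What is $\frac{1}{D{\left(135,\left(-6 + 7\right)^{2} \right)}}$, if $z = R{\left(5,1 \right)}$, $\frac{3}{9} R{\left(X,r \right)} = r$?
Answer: $\frac{1}{7} - \frac{i \sqrt{6}}{42} \approx 0.14286 - 0.058321 i$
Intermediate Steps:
$R{\left(X,r \right)} = 3 r$
$z = 3$ ($z = 3 \cdot 1 = 3$)
$U = -3$ ($U = 3 - 6 = -3$)
$h{\left(G \right)} = \sqrt{2} \sqrt{G}$ ($h{\left(G \right)} = \sqrt{2 G} = \sqrt{2} \sqrt{G}$)
$D{\left(I,a \right)} = 7 - a + i \sqrt{6}$ ($D{\left(I,a \right)} = 7 - \left(a - \sqrt{2} \sqrt{-3}\right) = 7 - \left(a - \sqrt{2} i \sqrt{3}\right) = 7 - \left(a - i \sqrt{6}\right) = 7 - a + i \sqrt{6}$)
$\frac{1}{D{\left(135,\left(-6 + 7\right)^{2} \right)}} = \frac{1}{7 - \left(-6 + 7\right)^{2} + i \sqrt{6}} = \frac{1}{7 - 1^{2} + i \sqrt{6}} = \frac{1}{7 - 1 + i \sqrt{6}} = \frac{1}{6 + i \sqrt{6}}$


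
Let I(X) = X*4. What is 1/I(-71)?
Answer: -1/284 ≈ -0.0035211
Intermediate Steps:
I(X) = 4*X
1/I(-71) = 1/(4*(-71)) = 1/(-284) = -1/284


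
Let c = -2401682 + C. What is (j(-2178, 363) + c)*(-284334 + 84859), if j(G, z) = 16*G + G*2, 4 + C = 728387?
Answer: 341601535925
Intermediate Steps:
C = 728383 (C = -4 + 728387 = 728383)
j(G, z) = 18*G (j(G, z) = 16*G + 2*G = 18*G)
c = -1673299 (c = -2401682 + 728383 = -1673299)
(j(-2178, 363) + c)*(-284334 + 84859) = (18*(-2178) - 1673299)*(-284334 + 84859) = (-39204 - 1673299)*(-199475) = -1712503*(-199475) = 341601535925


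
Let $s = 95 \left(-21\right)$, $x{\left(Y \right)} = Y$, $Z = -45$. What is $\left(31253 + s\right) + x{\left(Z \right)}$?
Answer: $29213$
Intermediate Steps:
$s = -1995$
$\left(31253 + s\right) + x{\left(Z \right)} = \left(31253 - 1995\right) - 45 = 29258 - 45 = 29213$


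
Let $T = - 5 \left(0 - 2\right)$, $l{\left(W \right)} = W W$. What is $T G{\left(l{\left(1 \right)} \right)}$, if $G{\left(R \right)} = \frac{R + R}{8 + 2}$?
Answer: $2$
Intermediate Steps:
$l{\left(W \right)} = W^{2}$
$G{\left(R \right)} = \frac{R}{5}$ ($G{\left(R \right)} = \frac{2 R}{10} = 2 R \frac{1}{10} = \frac{R}{5}$)
$T = 10$ ($T = \left(-5\right) \left(-2\right) = 10$)
$T G{\left(l{\left(1 \right)} \right)} = 10 \frac{1^{2}}{5} = 10 \cdot \frac{1}{5} \cdot 1 = 10 \cdot \frac{1}{5} = 2$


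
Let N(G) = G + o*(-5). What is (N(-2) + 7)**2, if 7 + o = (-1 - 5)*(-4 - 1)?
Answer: 12100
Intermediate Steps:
o = 23 (o = -7 + (-1 - 5)*(-4 - 1) = -7 - 6*(-5) = -7 + 30 = 23)
N(G) = -115 + G (N(G) = G + 23*(-5) = G - 115 = -115 + G)
(N(-2) + 7)**2 = ((-115 - 2) + 7)**2 = (-117 + 7)**2 = (-110)**2 = 12100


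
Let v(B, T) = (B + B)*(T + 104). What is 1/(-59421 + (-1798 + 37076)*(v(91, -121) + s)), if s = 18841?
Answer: 1/555463245 ≈ 1.8003e-9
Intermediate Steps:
v(B, T) = 2*B*(104 + T) (v(B, T) = (2*B)*(104 + T) = 2*B*(104 + T))
1/(-59421 + (-1798 + 37076)*(v(91, -121) + s)) = 1/(-59421 + (-1798 + 37076)*(2*91*(104 - 121) + 18841)) = 1/(-59421 + 35278*(2*91*(-17) + 18841)) = 1/(-59421 + 35278*(-3094 + 18841)) = 1/(-59421 + 35278*15747) = 1/(-59421 + 555522666) = 1/555463245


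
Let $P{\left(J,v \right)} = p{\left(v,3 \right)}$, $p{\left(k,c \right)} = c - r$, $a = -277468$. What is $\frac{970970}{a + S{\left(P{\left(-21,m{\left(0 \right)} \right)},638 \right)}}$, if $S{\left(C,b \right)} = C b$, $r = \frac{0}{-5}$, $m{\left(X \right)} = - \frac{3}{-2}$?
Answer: $- \frac{485485}{137777} \approx -3.5237$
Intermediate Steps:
$m{\left(X \right)} = \frac{3}{2}$ ($m{\left(X \right)} = \left(-3\right) \left(- \frac{1}{2}\right) = \frac{3}{2}$)
$r = 0$ ($r = 0 \left(- \frac{1}{5}\right) = 0$)
$p{\left(k,c \right)} = c$ ($p{\left(k,c \right)} = c - 0 = c + 0 = c$)
$P{\left(J,v \right)} = 3$
$\frac{970970}{a + S{\left(P{\left(-21,m{\left(0 \right)} \right)},638 \right)}} = \frac{970970}{-277468 + 3 \cdot 638} = \frac{970970}{-277468 + 1914} = \frac{970970}{-275554} = 970970 \left(- \frac{1}{275554}\right) = - \frac{485485}{137777}$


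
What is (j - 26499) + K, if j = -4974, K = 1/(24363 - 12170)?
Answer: -383750288/12193 ≈ -31473.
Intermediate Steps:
K = 1/12193 ≈ 8.2014e-5
(j - 26499) + K = (-4974 - 26499) + 1/12193 = -31473 + 1/12193 = -383750288/12193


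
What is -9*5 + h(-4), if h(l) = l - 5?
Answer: -54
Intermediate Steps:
h(l) = -5 + l
-9*5 + h(-4) = -9*5 + (-5 - 4) = -45 - 9 = -54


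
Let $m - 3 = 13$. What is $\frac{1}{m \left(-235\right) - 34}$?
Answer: $- \frac{1}{3794} \approx -0.00026357$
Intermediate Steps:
$m = 16$ ($m = 3 + 13 = 16$)
$\frac{1}{m \left(-235\right) - 34} = \frac{1}{16 \left(-235\right) - 34} = \frac{1}{-3760 - 34} = \frac{1}{-3794} = - \frac{1}{3794}$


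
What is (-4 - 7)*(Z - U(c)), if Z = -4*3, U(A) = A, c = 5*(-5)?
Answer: -143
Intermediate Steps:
c = -25
Z = -12
(-4 - 7)*(Z - U(c)) = (-4 - 7)*(-12 - 1*(-25)) = -11*(-12 + 25) = -11*13 = -143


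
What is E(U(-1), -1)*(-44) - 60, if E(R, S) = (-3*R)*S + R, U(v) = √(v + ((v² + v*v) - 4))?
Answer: -60 - 176*I*√3 ≈ -60.0 - 304.84*I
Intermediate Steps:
U(v) = √(-4 + v + 2*v²) (U(v) = √(v + ((v² + v²) - 4)) = √(v + (2*v² - 4)) = √(v + (-4 + 2*v²)) = √(-4 + v + 2*v²))
E(R, S) = R - 3*R*S (E(R, S) = -3*R*S + R = R - 3*R*S)
E(U(-1), -1)*(-44) - 60 = (√(-4 - 1 + 2*(-1)²)*(1 - 3*(-1)))*(-44) - 60 = (√(-4 - 1 + 2*1)*(1 + 3))*(-44) - 60 = (√(-4 - 1 + 2)*4)*(-44) - 60 = (√(-3)*4)*(-44) - 60 = ((I*√3)*4)*(-44) - 60 = (4*I*√3)*(-44) - 60 = -176*I*√3 - 60 = -60 - 176*I*√3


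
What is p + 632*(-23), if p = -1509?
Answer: -16045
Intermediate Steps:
p + 632*(-23) = -1509 + 632*(-23) = -1509 - 14536 = -16045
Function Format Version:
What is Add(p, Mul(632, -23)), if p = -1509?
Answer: -16045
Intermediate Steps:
Add(p, Mul(632, -23)) = Add(-1509, Mul(632, -23)) = Add(-1509, -14536) = -16045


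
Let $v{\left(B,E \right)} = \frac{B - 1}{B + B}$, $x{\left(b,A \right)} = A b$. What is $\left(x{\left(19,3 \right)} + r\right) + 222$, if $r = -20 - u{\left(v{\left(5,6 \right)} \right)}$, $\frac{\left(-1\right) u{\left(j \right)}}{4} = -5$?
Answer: $239$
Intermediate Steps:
$v{\left(B,E \right)} = \frac{-1 + B}{2 B}$
$u{\left(j \right)} = 20$ ($u{\left(j \right)} = \left(-4\right) \left(-5\right) = 20$)
$r = -40$ ($r = -20 - 20 = -40$)
$\left(x{\left(19,3 \right)} + r\right) + 222 = \left(3 \cdot 19 - 40\right) + 222 = \left(57 - 40\right) + 222 = 17 + 222 = 239$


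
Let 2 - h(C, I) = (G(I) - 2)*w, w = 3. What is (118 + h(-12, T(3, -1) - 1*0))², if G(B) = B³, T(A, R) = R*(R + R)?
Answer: 10404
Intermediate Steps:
T(A, R) = 2*R² (T(A, R) = R*(2*R) = 2*R²)
h(C, I) = 8 - 3*I³ (h(C, I) = 2 - (I³ - 2)*3 = 2 - (-2 + I³)*3 = 2 - (-6 + 3*I³) = 2 + (6 - 3*I³) = 8 - 3*I³)
(118 + h(-12, T(3, -1) - 1*0))² = (118 + (8 - 3*(2*(-1)² - 1*0)³))² = (118 + (8 - 3*(2*1 + 0)³))² = (118 + (8 - 3*(2 + 0)³))² = (118 + (8 - 3*2³))² = (118 + (8 - 3*8))² = (118 + (8 - 24))² = (118 - 16)² = 102² = 10404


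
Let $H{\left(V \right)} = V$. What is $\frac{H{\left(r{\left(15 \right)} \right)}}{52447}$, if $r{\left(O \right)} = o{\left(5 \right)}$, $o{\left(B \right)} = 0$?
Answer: $0$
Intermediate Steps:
$r{\left(O \right)} = 0$
$\frac{H{\left(r{\left(15 \right)} \right)}}{52447} = \frac{0}{52447} = 0 \cdot \frac{1}{52447} = 0$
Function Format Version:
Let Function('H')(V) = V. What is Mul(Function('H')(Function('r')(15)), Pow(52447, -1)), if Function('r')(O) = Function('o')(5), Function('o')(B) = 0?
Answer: 0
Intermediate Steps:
Function('r')(O) = 0
Mul(Function('H')(Function('r')(15)), Pow(52447, -1)) = Mul(0, Pow(52447, -1)) = Mul(0, Rational(1, 52447)) = 0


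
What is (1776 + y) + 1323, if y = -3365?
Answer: -266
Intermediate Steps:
(1776 + y) + 1323 = (1776 - 3365) + 1323 = -1589 + 1323 = -266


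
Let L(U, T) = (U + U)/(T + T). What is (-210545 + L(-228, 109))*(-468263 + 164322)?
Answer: 6975334403653/109 ≈ 6.3994e+10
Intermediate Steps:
L(U, T) = U/T (L(U, T) = (2*U)/((2*T)) = (2*U)*(1/(2*T)) = U/T)
(-210545 + L(-228, 109))*(-468263 + 164322) = (-210545 - 228/109)*(-468263 + 164322) = (-210545 - 228*1/109)*(-303941) = (-210545 - 228/109)*(-303941) = -22949633/109*(-303941) = 6975334403653/109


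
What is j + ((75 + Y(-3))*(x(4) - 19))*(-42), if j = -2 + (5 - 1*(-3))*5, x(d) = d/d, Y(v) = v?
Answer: 54470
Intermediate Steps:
x(d) = 1
j = 38 (j = -2 + (5 + 3)*5 = -2 + 8*5 = -2 + 40 = 38)
j + ((75 + Y(-3))*(x(4) - 19))*(-42) = 38 + ((75 - 3)*(1 - 19))*(-42) = 38 + (72*(-18))*(-42) = 38 - 1296*(-42) = 38 + 54432 = 54470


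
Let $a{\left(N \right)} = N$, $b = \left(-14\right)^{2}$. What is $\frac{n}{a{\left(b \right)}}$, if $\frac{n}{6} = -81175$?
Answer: $- \frac{243525}{98} \approx -2484.9$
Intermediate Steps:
$b = 196$
$n = -487050$ ($n = 6 \left(-81175\right) = -487050$)
$\frac{n}{a{\left(b \right)}} = - \frac{487050}{196} = \left(-487050\right) \frac{1}{196} = - \frac{243525}{98}$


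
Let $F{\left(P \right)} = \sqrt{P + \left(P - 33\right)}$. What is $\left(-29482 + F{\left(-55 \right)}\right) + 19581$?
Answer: $-9901 + i \sqrt{143} \approx -9901.0 + 11.958 i$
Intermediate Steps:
$F{\left(P \right)} = \sqrt{-33 + 2 P}$ ($F{\left(P \right)} = \sqrt{P + \left(-33 + P\right)} = \sqrt{-33 + 2 P}$)
$\left(-29482 + F{\left(-55 \right)}\right) + 19581 = \left(-29482 + \sqrt{-33 + 2 \left(-55\right)}\right) + 19581 = \left(-29482 + \sqrt{-33 - 110}\right) + 19581 = \left(-29482 + \sqrt{-143}\right) + 19581 = \left(-29482 + i \sqrt{143}\right) + 19581 = -9901 + i \sqrt{143}$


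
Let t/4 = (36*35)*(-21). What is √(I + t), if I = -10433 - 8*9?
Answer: I*√116345 ≈ 341.09*I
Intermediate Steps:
t = -105840 (t = 4*((36*35)*(-21)) = 4*(1260*(-21)) = 4*(-26460) = -105840)
I = -10505 (I = -10433 - 1*72 = -10433 - 72 = -10505)
√(I + t) = √(-10505 - 105840) = √(-116345) = I*√116345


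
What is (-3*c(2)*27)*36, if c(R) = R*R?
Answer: -11664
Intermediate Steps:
c(R) = R²
(-3*c(2)*27)*36 = (-3*2²*27)*36 = (-3*4*27)*36 = -12*27*36 = -324*36 = -11664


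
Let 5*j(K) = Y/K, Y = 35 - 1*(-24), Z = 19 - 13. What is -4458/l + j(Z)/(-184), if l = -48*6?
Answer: 14231/920 ≈ 15.468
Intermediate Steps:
Z = 6
Y = 59 (Y = 35 + 24 = 59)
j(K) = 59/(5*K) (j(K) = (59/K)/5 = 59/(5*K))
l = -288
-4458/l + j(Z)/(-184) = -4458/(-288) + ((59/5)/6)/(-184) = -4458*(-1/288) + ((59/5)*(⅙))*(-1/184) = 743/48 + (59/30)*(-1/184) = 743/48 - 59/5520 = 14231/920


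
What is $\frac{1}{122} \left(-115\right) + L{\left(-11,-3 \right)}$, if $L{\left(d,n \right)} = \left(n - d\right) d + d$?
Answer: $- \frac{12193}{122} \approx -99.943$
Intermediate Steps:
$L{\left(d,n \right)} = d + d \left(n - d\right)$ ($L{\left(d,n \right)} = d \left(n - d\right) + d = d + d \left(n - d\right)$)
$\frac{1}{122} \left(-115\right) + L{\left(-11,-3 \right)} = \frac{1}{122} \left(-115\right) - 11 \left(1 - 3 - -11\right) = \frac{1}{122} \left(-115\right) - 11 \left(1 - 3 + 11\right) = - \frac{115}{122} - 99 = - \frac{12193}{122}$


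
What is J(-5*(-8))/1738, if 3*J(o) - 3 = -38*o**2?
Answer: -5527/474 ≈ -11.660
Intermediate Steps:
J(o) = 1 - 38*o**2/3 (J(o) = 1 + (-38*o**2)/3 = 1 - 38*o**2/3)
J(-5*(-8))/1738 = (1 - 38*(-5*(-8))**2/3)/1738 = (1 - 38/3*40**2)*(1/1738) = (1 - 38/3*1600)*(1/1738) = (1 - 60800/3)*(1/1738) = -60797/3*1/1738 = -5527/474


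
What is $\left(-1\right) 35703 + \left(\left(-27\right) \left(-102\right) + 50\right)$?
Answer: $-32899$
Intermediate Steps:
$\left(-1\right) 35703 + \left(\left(-27\right) \left(-102\right) + 50\right) = -35703 + \left(2754 + 50\right) = -35703 + 2804 = -32899$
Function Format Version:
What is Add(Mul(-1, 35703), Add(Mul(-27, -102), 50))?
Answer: -32899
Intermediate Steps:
Add(Mul(-1, 35703), Add(Mul(-27, -102), 50)) = Add(-35703, Add(2754, 50)) = Add(-35703, 2804) = -32899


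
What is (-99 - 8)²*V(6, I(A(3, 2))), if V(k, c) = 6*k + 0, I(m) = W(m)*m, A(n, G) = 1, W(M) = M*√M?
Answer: 412164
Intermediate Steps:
W(M) = M^(3/2)
I(m) = m^(5/2) (I(m) = m^(3/2)*m = m^(5/2))
V(k, c) = 6*k
(-99 - 8)²*V(6, I(A(3, 2))) = (-99 - 8)²*(6*6) = (-107)²*36 = 11449*36 = 412164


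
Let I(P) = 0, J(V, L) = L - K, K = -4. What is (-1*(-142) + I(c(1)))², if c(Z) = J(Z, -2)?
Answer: 20164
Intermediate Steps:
J(V, L) = 4 + L (J(V, L) = L - 1*(-4) = L + 4 = 4 + L)
c(Z) = 2 (c(Z) = 4 - 2 = 2)
(-1*(-142) + I(c(1)))² = (-1*(-142) + 0)² = (142 + 0)² = 142² = 20164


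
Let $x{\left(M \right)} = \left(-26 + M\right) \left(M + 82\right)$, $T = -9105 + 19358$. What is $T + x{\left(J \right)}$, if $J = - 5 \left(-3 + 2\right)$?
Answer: $8426$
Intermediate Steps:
$J = 5$ ($J = \left(-5\right) \left(-1\right) = 5$)
$T = 10253$
$x{\left(M \right)} = \left(-26 + M\right) \left(82 + M\right)$
$T + x{\left(J \right)} = 10253 + \left(-2132 + 5^{2} + 56 \cdot 5\right) = 10253 + \left(-2132 + 25 + 280\right) = 10253 - 1827 = 8426$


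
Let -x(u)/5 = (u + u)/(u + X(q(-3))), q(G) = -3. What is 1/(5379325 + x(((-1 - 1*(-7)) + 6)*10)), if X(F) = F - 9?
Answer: 9/48413825 ≈ 1.8590e-7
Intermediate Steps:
X(F) = -9 + F
x(u) = -10*u/(-12 + u) (x(u) = -5*(u + u)/(u + (-9 - 3)) = -5*2*u/(u - 12) = -5*2*u/(-12 + u) = -10*u/(-12 + u))
1/(5379325 + x(((-1 - 1*(-7)) + 6)*10)) = 1/(5379325 - 10*((-1 - 1*(-7)) + 6)*10/(-12 + ((-1 - 1*(-7)) + 6)*10)) = 1/(5379325 - 10*((-1 + 7) + 6)*10/(-12 + ((-1 + 7) + 6)*10)) = 1/(5379325 - 10*(6 + 6)*10/(-12 + (6 + 6)*10)) = 1/(5379325 - 10*12*10/(-12 + 12*10)) = 1/(5379325 - 10*120/(-12 + 120)) = 1/(5379325 - 10*120/108) = 1/(5379325 - 10*120*1/108) = 1/(5379325 - 100/9) = 1/(48413825/9) = 9/48413825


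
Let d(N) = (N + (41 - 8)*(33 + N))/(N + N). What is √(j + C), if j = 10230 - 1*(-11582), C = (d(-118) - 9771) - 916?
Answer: 3*√17230773/118 ≈ 105.53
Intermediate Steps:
d(N) = (1089 + 34*N)/(2*N) (d(N) = (N + 33*(33 + N))/((2*N)) = (N + (1089 + 33*N))*(1/(2*N)) = (1089 + 34*N)*(1/(2*N)) = (1089 + 34*N)/(2*N))
C = -2519209/236 (C = ((17 + (1089/2)/(-118)) - 9771) - 916 = ((17 + (1089/2)*(-1/118)) - 9771) - 916 = ((17 - 1089/236) - 9771) - 916 = (2923/236 - 9771) - 916 = -2303033/236 - 916 = -2519209/236 ≈ -10675.)
j = 21812 (j = 10230 + 11582 = 21812)
√(j + C) = √(21812 - 2519209/236) = √(2628423/236) = 3*√17230773/118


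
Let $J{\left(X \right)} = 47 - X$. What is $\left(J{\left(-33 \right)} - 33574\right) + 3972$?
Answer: $-29522$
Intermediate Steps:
$\left(J{\left(-33 \right)} - 33574\right) + 3972 = \left(\left(47 - -33\right) - 33574\right) + 3972 = \left(\left(47 + 33\right) - 33574\right) + 3972 = \left(80 - 33574\right) + 3972 = -33494 + 3972 = -29522$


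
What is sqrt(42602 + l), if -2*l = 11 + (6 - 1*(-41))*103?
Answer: 36*sqrt(31) ≈ 200.44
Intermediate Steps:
l = -2426 (l = -(11 + (6 - 1*(-41))*103)/2 = -(11 + (6 + 41)*103)/2 = -(11 + 47*103)/2 = -(11 + 4841)/2 = -1/2*4852 = -2426)
sqrt(42602 + l) = sqrt(42602 - 2426) = sqrt(40176) = 36*sqrt(31)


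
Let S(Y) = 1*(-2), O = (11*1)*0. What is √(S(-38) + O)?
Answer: I*√2 ≈ 1.4142*I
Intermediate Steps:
O = 0 (O = 11*0 = 0)
S(Y) = -2
√(S(-38) + O) = √(-2 + 0) = √(-2) = I*√2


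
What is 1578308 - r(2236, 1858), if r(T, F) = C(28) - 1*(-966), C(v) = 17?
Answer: 1577325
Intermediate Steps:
r(T, F) = 983 (r(T, F) = 17 - 1*(-966) = 17 + 966 = 983)
1578308 - r(2236, 1858) = 1578308 - 1*983 = 1578308 - 983 = 1577325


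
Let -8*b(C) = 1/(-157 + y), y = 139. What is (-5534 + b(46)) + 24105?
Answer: 2674225/144 ≈ 18571.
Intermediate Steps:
b(C) = 1/144 (b(C) = -1/(8*(-157 + 139)) = -⅛/(-18) = -⅛*(-1/18) = 1/144)
(-5534 + b(46)) + 24105 = (-5534 + 1/144) + 24105 = -796895/144 + 24105 = 2674225/144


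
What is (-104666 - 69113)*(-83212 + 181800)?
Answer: -17132524052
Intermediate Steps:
(-104666 - 69113)*(-83212 + 181800) = -173779*98588 = -17132524052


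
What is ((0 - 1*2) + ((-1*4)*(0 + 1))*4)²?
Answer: 324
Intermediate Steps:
((0 - 1*2) + ((-1*4)*(0 + 1))*4)² = ((0 - 2) - 4*1*4)² = (-2 - 4*4)² = (-2 - 16)² = (-18)² = 324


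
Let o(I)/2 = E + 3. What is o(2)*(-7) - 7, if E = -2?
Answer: -21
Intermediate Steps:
o(I) = 2 (o(I) = 2*(-2 + 3) = 2*1 = 2)
o(2)*(-7) - 7 = 2*(-7) - 7 = -14 - 7 = -21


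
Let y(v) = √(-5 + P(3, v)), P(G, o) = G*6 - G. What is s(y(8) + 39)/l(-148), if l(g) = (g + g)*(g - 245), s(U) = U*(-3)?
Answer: -39/38776 - √10/38776 ≈ -0.0010873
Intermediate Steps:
P(G, o) = 5*G (P(G, o) = 6*G - G = 5*G)
y(v) = √10 (y(v) = √(-5 + 5*3) = √(-5 + 15) = √10)
s(U) = -3*U
l(g) = 2*g*(-245 + g) (l(g) = (2*g)*(-245 + g) = 2*g*(-245 + g))
s(y(8) + 39)/l(-148) = (-3*(√10 + 39))/((2*(-148)*(-245 - 148))) = (-3*(39 + √10))/((2*(-148)*(-393))) = (-117 - 3*√10)/116328 = (-117 - 3*√10)*(1/116328) = -39/38776 - √10/38776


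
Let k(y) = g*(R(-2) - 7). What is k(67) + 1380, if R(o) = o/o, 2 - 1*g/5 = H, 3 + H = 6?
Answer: 1410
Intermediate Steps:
H = 3 (H = -3 + 6 = 3)
g = -5 (g = 10 - 5*3 = 10 - 15 = -5)
R(o) = 1
k(y) = 30 (k(y) = -5*(1 - 7) = -5*(-6) = 30)
k(67) + 1380 = 30 + 1380 = 1410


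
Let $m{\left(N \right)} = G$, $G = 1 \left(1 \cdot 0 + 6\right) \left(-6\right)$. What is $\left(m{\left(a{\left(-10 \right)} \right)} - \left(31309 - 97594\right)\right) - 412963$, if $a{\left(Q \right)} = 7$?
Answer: $-346714$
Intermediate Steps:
$G = -36$ ($G = 1 \left(0 + 6\right) \left(-6\right) = 1 \cdot 6 \left(-6\right) = 6 \left(-6\right) = -36$)
$m{\left(N \right)} = -36$
$\left(m{\left(a{\left(-10 \right)} \right)} - \left(31309 - 97594\right)\right) - 412963 = \left(-36 - \left(31309 - 97594\right)\right) - 412963 = \left(-36 - -66285\right) - 412963 = \left(-36 + 66285\right) - 412963 = 66249 - 412963 = -346714$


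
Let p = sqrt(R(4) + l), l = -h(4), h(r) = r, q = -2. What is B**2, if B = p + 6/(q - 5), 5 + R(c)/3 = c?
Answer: (6 - 7*I*sqrt(7))**2/49 ≈ -6.2653 - 4.5356*I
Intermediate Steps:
R(c) = -15 + 3*c
l = -4 (l = -1*4 = -4)
p = I*sqrt(7) (p = sqrt((-15 + 3*4) - 4) = sqrt((-15 + 12) - 4) = sqrt(-3 - 4) = sqrt(-7) = I*sqrt(7) ≈ 2.6458*I)
B = -6/7 + I*sqrt(7) (B = I*sqrt(7) + 6/(-2 - 5) = I*sqrt(7) + 6/(-7) = I*sqrt(7) - 1/7*6 = I*sqrt(7) - 6/7 = -6/7 + I*sqrt(7) ≈ -0.85714 + 2.6458*I)
B**2 = (-6/7 + I*sqrt(7))**2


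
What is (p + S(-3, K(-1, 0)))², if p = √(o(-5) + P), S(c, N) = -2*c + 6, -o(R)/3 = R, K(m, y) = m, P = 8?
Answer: (12 + √23)² ≈ 282.10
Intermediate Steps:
o(R) = -3*R
S(c, N) = 6 - 2*c
p = √23 (p = √(-3*(-5) + 8) = √(15 + 8) = √23 ≈ 4.7958)
(p + S(-3, K(-1, 0)))² = (√23 + (6 - 2*(-3)))² = (√23 + (6 + 6))² = (√23 + 12)² = (12 + √23)²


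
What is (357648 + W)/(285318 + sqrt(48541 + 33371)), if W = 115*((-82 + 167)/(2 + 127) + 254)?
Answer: 791194057907/583411667686 - 49914457*sqrt(20478)/5250705009174 ≈ 1.3548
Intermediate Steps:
W = 3777865/129 (W = 115*(85/129 + 254) = 115*(32851/129) = 3777865/129 ≈ 29286.)
(357648 + W)/(285318 + sqrt(48541 + 33371)) = (357648 + 3777865/129)/(285318 + sqrt(48541 + 33371)) = 49914457/(129*(285318 + sqrt(81912))) = 49914457/(129*(285318 + 2*sqrt(20478)))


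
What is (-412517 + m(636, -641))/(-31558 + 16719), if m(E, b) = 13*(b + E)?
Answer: 412582/14839 ≈ 27.804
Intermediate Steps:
m(E, b) = 13*E + 13*b (m(E, b) = 13*(E + b) = 13*E + 13*b)
(-412517 + m(636, -641))/(-31558 + 16719) = (-412517 + (13*636 + 13*(-641)))/(-31558 + 16719) = (-412517 + (8268 - 8333))/(-14839) = (-412517 - 65)*(-1/14839) = -412582*(-1/14839) = 412582/14839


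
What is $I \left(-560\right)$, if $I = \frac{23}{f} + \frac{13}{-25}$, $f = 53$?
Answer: $\frac{12768}{265} \approx 48.181$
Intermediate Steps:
$I = - \frac{114}{1325}$ ($I = \frac{23}{53} + \frac{13}{-25} = 23 \cdot \frac{1}{53} + 13 \left(- \frac{1}{25}\right) = \frac{23}{53} - \frac{13}{25} = - \frac{114}{1325} \approx -0.086038$)
$I \left(-560\right) = \left(- \frac{114}{1325}\right) \left(-560\right) = \frac{12768}{265}$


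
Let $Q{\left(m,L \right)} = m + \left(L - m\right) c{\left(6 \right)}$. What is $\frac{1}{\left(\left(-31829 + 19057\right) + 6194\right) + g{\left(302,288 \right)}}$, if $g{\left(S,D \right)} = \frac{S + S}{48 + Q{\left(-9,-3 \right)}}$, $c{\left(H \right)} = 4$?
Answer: $- \frac{63}{413810} \approx -0.00015224$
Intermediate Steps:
$Q{\left(m,L \right)} = - 3 m + 4 L$ ($Q{\left(m,L \right)} = m + \left(L - m\right) 4 = m + \left(- 4 m + 4 L\right) = - 3 m + 4 L$)
$g{\left(S,D \right)} = \frac{2 S}{63}$ ($g{\left(S,D \right)} = \frac{S + S}{48 + \left(\left(-3\right) \left(-9\right) + 4 \left(-3\right)\right)} = \frac{2 S}{48 + \left(27 - 12\right)} = \frac{2 S}{48 + 15} = \frac{2 S}{63}$)
$\frac{1}{\left(\left(-31829 + 19057\right) + 6194\right) + g{\left(302,288 \right)}} = \frac{1}{\left(\left(-31829 + 19057\right) + 6194\right) + \frac{2}{63} \cdot 302} = \frac{1}{\left(-12772 + 6194\right) + \frac{604}{63}} = \frac{1}{-6578 + \frac{604}{63}} = \frac{1}{- \frac{413810}{63}} = - \frac{63}{413810}$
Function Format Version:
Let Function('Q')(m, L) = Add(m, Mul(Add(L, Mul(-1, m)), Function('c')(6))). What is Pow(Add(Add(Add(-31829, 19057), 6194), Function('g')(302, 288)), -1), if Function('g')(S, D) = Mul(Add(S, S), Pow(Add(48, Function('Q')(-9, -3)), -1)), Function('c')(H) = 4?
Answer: Rational(-63, 413810) ≈ -0.00015224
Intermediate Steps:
Function('Q')(m, L) = Add(Mul(-3, m), Mul(4, L)) (Function('Q')(m, L) = Add(m, Mul(Add(L, Mul(-1, m)), 4)) = Add(m, Add(Mul(-4, m), Mul(4, L))) = Add(Mul(-3, m), Mul(4, L)))
Function('g')(S, D) = Mul(Rational(2, 63), S) (Function('g')(S, D) = Mul(Add(S, S), Pow(Add(48, Add(Mul(-3, -9), Mul(4, -3))), -1)) = Mul(Mul(2, S), Pow(Add(48, Add(27, -12)), -1)) = Mul(Mul(2, S), Pow(Add(48, 15), -1)) = Mul(Mul(2, S), Pow(63, -1)) = Mul(Mul(2, S), Rational(1, 63)) = Mul(Rational(2, 63), S))
Pow(Add(Add(Add(-31829, 19057), 6194), Function('g')(302, 288)), -1) = Pow(Add(Add(Add(-31829, 19057), 6194), Mul(Rational(2, 63), 302)), -1) = Pow(Add(Add(-12772, 6194), Rational(604, 63)), -1) = Pow(Add(-6578, Rational(604, 63)), -1) = Pow(Rational(-413810, 63), -1) = Rational(-63, 413810)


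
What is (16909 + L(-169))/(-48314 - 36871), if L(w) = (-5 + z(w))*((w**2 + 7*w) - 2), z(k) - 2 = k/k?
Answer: 37843/85185 ≈ 0.44424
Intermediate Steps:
z(k) = 3 (z(k) = 2 + k/k = 2 + 1 = 3)
L(w) = 4 - 14*w - 2*w**2 (L(w) = (-5 + 3)*((w**2 + 7*w) - 2) = -2*(-2 + w**2 + 7*w) = 4 - 14*w - 2*w**2)
(16909 + L(-169))/(-48314 - 36871) = (16909 + (4 - 14*(-169) - 2*(-169)**2))/(-48314 - 36871) = (16909 + (4 + 2366 - 2*28561))/(-85185) = (16909 + (4 + 2366 - 57122))*(-1/85185) = (16909 - 54752)*(-1/85185) = -37843*(-1/85185) = 37843/85185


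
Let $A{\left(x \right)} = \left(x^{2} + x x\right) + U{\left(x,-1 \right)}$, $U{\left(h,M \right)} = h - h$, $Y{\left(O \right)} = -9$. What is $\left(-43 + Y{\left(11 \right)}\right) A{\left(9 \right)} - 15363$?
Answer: $-23787$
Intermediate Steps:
$U{\left(h,M \right)} = 0$
$A{\left(x \right)} = 2 x^{2}$ ($A{\left(x \right)} = \left(x^{2} + x x\right) + 0 = \left(x^{2} + x^{2}\right) + 0 = 2 x^{2} + 0 = 2 x^{2}$)
$\left(-43 + Y{\left(11 \right)}\right) A{\left(9 \right)} - 15363 = \left(-43 - 9\right) 2 \cdot 9^{2} - 15363 = - 52 \cdot 2 \cdot 81 - 15363 = \left(-52\right) 162 - 15363 = -8424 - 15363 = -23787$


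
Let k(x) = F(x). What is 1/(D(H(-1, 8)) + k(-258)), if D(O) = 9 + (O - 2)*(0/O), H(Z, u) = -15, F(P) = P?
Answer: -1/249 ≈ -0.0040161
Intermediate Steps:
k(x) = x
D(O) = 9 (D(O) = 9 + (-2 + O)*0 = 9 + 0 = 9)
1/(D(H(-1, 8)) + k(-258)) = 1/(9 - 258) = 1/(-249) = -1/249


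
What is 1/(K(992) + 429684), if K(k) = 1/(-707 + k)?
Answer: 285/122459941 ≈ 2.3273e-6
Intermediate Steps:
1/(K(992) + 429684) = 1/(1/(-707 + 992) + 429684) = 1/(1/285 + 429684) = 1/(122459941/285) = 285/122459941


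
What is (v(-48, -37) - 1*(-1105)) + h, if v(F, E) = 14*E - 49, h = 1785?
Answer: 2323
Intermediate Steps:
v(F, E) = -49 + 14*E
(v(-48, -37) - 1*(-1105)) + h = ((-49 + 14*(-37)) - 1*(-1105)) + 1785 = ((-49 - 518) + 1105) + 1785 = (-567 + 1105) + 1785 = 538 + 1785 = 2323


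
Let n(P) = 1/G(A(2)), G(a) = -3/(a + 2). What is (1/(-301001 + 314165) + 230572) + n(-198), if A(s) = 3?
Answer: 1011742623/4388 ≈ 2.3057e+5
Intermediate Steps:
G(a) = -3/(2 + a)
n(P) = -5/3 (n(P) = 1/(-3/(2 + 3)) = 1/(-3/5) = 1/(-3*⅕) = 1/(-⅗) = -5/3)
(1/(-301001 + 314165) + 230572) + n(-198) = (1/(-301001 + 314165) + 230572) - 5/3 = (1/13164 + 230572) - 5/3 = 3035249809/13164 - 5/3 = 1011742623/4388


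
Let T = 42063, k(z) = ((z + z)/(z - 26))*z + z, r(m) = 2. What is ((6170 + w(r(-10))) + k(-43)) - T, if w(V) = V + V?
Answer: -2483006/69 ≈ -35986.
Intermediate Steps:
k(z) = z + 2*z**2/(-26 + z) (k(z) = ((2*z)/(-26 + z))*z + z = (2*z/(-26 + z))*z + z = 2*z**2/(-26 + z) + z = z + 2*z**2/(-26 + z))
w(V) = 2*V
((6170 + w(r(-10))) + k(-43)) - T = ((6170 + 2*2) - 43*(-26 + 3*(-43))/(-26 - 43)) - 1*42063 = ((6170 + 4) - 43*(-26 - 129)/(-69)) - 42063 = (6174 - 43*(-1/69)*(-155)) - 42063 = (6174 - 6665/69) - 42063 = 419341/69 - 42063 = -2483006/69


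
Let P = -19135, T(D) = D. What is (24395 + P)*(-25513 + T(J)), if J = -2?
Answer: -134208900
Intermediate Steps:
(24395 + P)*(-25513 + T(J)) = (24395 - 19135)*(-25513 - 2) = 5260*(-25515) = -134208900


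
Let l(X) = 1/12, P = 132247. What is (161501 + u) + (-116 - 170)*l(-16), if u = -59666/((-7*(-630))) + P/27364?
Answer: 9742623175433/60337620 ≈ 1.6147e+5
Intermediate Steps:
l(X) = 1/12
u = -524745577/60337620 (u = -59666/((-7*(-630))) + 132247/27364 = -59666/4410 + 132247*(1/27364) = -59666*1/4410 + 132247/27364 = -29833/2205 + 132247/27364 = -524745577/60337620 ≈ -8.6968)
(161501 + u) + (-116 - 170)*l(-16) = (161501 - 524745577/60337620) + (-116 - 170)*(1/12) = 9744061222043/60337620 - 286*1/12 = 9744061222043/60337620 - 143/6 = 9742623175433/60337620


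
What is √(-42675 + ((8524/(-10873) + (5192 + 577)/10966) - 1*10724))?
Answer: I*√759155041660537098822/119233318 ≈ 231.08*I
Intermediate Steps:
√(-42675 + ((8524/(-10873) + (5192 + 577)/10966) - 1*10724)) = √(-42675 + ((8524*(-1/10873) + 5769*(1/10966)) - 10724)) = √(-42675 + ((-8524/10873 + 5769/10966) - 10724)) = √(-42675 + (-30747847/119233318 - 10724)) = √(-42675 - 1278688850079/119233318) = √(-6366970695729/119233318) = I*√759155041660537098822/119233318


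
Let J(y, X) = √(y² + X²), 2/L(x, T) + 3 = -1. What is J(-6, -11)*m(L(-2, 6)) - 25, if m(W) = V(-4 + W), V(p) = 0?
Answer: -25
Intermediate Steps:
L(x, T) = -½ (L(x, T) = 2/(-3 - 1) = 2/(-4) = 2*(-¼) = -½)
J(y, X) = √(X² + y²)
m(W) = 0
J(-6, -11)*m(L(-2, 6)) - 25 = √((-11)² + (-6)²)*0 - 25 = √(121 + 36)*0 - 25 = √157*0 - 25 = 0 - 25 = -25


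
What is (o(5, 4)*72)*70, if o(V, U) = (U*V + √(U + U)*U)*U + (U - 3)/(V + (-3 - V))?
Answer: 401520 + 161280*√2 ≈ 6.2960e+5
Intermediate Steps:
o(V, U) = 1 - U/3 + U*(U*V + √2*U^(3/2)) (o(V, U) = (U*V + √(2*U)*U)*U + (-3 + U)/(-3) = (U*V + (√2*√U)*U)*U + (-3 + U)*(-⅓) = (U*V + √2*U^(3/2))*U + (1 - U/3) = U*(U*V + √2*U^(3/2)) + (1 - U/3) = 1 - U/3 + U*(U*V + √2*U^(3/2)))
(o(5, 4)*72)*70 = ((1 - ⅓*4 + 5*4² + √2*4^(5/2))*72)*70 = ((1 - 4/3 + 5*16 + √2*32)*72)*70 = ((1 - 4/3 + 80 + 32*√2)*72)*70 = ((239/3 + 32*√2)*72)*70 = (5736 + 2304*√2)*70 = 401520 + 161280*√2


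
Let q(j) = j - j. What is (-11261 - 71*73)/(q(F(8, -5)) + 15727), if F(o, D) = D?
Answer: -16444/15727 ≈ -1.0456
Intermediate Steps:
q(j) = 0
(-11261 - 71*73)/(q(F(8, -5)) + 15727) = (-11261 - 71*73)/(0 + 15727) = (-11261 - 5183)/15727 = -16444*1/15727 = -16444/15727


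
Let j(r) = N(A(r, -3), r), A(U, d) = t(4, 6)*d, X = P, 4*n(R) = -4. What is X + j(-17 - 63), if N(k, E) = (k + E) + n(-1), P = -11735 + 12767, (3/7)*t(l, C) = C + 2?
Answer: 895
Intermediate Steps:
n(R) = -1 (n(R) = (¼)*(-4) = -1)
t(l, C) = 14/3 + 7*C/3 (t(l, C) = 7*(C + 2)/3 = 7*(2 + C)/3 = 14/3 + 7*C/3)
P = 1032
X = 1032
A(U, d) = 56*d/3 (A(U, d) = (14/3 + (7/3)*6)*d = (14/3 + 14)*d = 56*d/3)
N(k, E) = -1 + E + k (N(k, E) = (k + E) - 1 = (E + k) - 1 = -1 + E + k)
j(r) = -57 + r (j(r) = -1 + r + (56/3)*(-3) = -1 + r - 56 = -57 + r)
X + j(-17 - 63) = 1032 + (-57 + (-17 - 63)) = 1032 + (-57 - 80) = 1032 - 137 = 895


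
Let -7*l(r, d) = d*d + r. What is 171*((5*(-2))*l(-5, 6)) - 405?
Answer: 50175/7 ≈ 7167.9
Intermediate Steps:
l(r, d) = -r/7 - d**2/7 (l(r, d) = -(d*d + r)/7 = -(d**2 + r)/7 = -(r + d**2)/7 = -r/7 - d**2/7)
171*((5*(-2))*l(-5, 6)) - 405 = 171*((5*(-2))*(-1/7*(-5) - 1/7*6**2)) - 405 = 171*(-10*(5/7 - 1/7*36)) - 405 = 171*(-10*(5/7 - 36/7)) - 405 = 171*(-10*(-31/7)) - 405 = 171*(310/7) - 405 = 53010/7 - 405 = 50175/7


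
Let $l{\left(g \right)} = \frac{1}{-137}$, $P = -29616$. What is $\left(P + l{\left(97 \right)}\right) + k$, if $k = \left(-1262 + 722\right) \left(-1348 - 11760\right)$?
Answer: $\frac{965672447}{137} \approx 7.0487 \cdot 10^{6}$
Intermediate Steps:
$k = 7078320$ ($k = \left(-540\right) \left(-13108\right) = 7078320$)
$l{\left(g \right)} = - \frac{1}{137}$
$\left(P + l{\left(97 \right)}\right) + k = \left(-29616 - \frac{1}{137}\right) + 7078320 = - \frac{4057393}{137} + 7078320 = \frac{965672447}{137}$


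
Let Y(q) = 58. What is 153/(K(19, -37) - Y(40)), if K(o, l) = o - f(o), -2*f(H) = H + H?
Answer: -153/20 ≈ -7.6500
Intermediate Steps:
f(H) = -H (f(H) = -(H + H)/2 = -H)
K(o, l) = 2*o (K(o, l) = o - (-1)*o = o + o = 2*o)
153/(K(19, -37) - Y(40)) = 153/(2*19 - 1*58) = 153/(38 - 58) = 153/(-20) = 153*(-1/20) = -153/20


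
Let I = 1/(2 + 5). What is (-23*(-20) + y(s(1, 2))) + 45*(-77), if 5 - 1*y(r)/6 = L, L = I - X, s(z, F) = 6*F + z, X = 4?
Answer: -20663/7 ≈ -2951.9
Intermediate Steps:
s(z, F) = z + 6*F
I = ⅐ (I = 1/7 = ⅐ ≈ 0.14286)
L = -27/7 (L = ⅐ - 1*4 = ⅐ - 4 = -27/7 ≈ -3.8571)
y(r) = 372/7 (y(r) = 30 - 6*(-27/7) = 30 + 162/7 = 372/7)
(-23*(-20) + y(s(1, 2))) + 45*(-77) = (-23*(-20) + 372/7) + 45*(-77) = (460 + 372/7) - 3465 = 3592/7 - 3465 = -20663/7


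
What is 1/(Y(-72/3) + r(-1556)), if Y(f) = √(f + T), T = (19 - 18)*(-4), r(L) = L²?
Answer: 605284/1465474882631 - I*√7/2930949765262 ≈ 4.1303e-7 - 9.0269e-13*I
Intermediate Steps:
T = -4 (T = 1*(-4) = -4)
Y(f) = √(-4 + f) (Y(f) = √(f - 4) = √(-4 + f))
1/(Y(-72/3) + r(-1556)) = 1/(√(-4 - 72/3) + (-1556)²) = 1/(√(-4 - 72*⅓) + 2421136) = 1/(√(-4 - 24) + 2421136) = 1/(√(-28) + 2421136) = 1/(2*I*√7 + 2421136) = 1/(2421136 + 2*I*√7)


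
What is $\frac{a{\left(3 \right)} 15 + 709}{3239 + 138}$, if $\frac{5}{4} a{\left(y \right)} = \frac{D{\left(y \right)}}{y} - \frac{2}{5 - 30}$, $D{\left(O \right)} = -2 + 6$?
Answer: $\frac{18149}{84425} \approx 0.21497$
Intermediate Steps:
$D{\left(O \right)} = 4$
$a{\left(y \right)} = \frac{8}{125} + \frac{16}{5 y}$ ($a{\left(y \right)} = \frac{4 \left(\frac{4}{y} - \frac{2}{5 - 30}\right)}{5} = \frac{4 \left(\frac{4}{y} - \frac{2}{-25}\right)}{5} = \frac{4 \left(\frac{4}{y} - - \frac{2}{25}\right)}{5} = \frac{4 \left(\frac{4}{y} + \frac{2}{25}\right)}{5} = \frac{4 \left(\frac{2}{25} + \frac{4}{y}\right)}{5} = \frac{8}{125} + \frac{16}{5 y}$)
$\frac{a{\left(3 \right)} 15 + 709}{3239 + 138} = \frac{\frac{8 \left(50 + 3\right)}{125 \cdot 3} \cdot 15 + 709}{3239 + 138} = \frac{\frac{8}{125} \cdot \frac{1}{3} \cdot 53 \cdot 15 + 709}{3377} = \left(\frac{424}{375} \cdot 15 + 709\right) \frac{1}{3377} = \left(\frac{424}{25} + 709\right) \frac{1}{3377} = \frac{18149}{25} \cdot \frac{1}{3377} = \frac{18149}{84425}$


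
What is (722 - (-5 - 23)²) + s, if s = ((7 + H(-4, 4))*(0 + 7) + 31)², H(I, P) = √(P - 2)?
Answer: 6436 + 1120*√2 ≈ 8019.9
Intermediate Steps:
H(I, P) = √(-2 + P)
s = (80 + 7*√2)² (s = ((7 + √(-2 + 4))*(0 + 7) + 31)² = ((7 + √2)*7 + 31)² = ((49 + 7*√2) + 31)² = (80 + 7*√2)² ≈ 8081.9)
(722 - (-5 - 23)²) + s = (722 - (-5 - 23)²) + (6498 + 1120*√2) = (722 - 1*(-28)²) + (6498 + 1120*√2) = (722 - 1*784) + (6498 + 1120*√2) = (722 - 784) + (6498 + 1120*√2) = -62 + (6498 + 1120*√2) = 6436 + 1120*√2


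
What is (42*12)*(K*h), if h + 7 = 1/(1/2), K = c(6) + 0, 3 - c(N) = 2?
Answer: -2520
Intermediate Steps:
c(N) = 1 (c(N) = 3 - 1*2 = 3 - 2 = 1)
K = 1 (K = 1 + 0 = 1)
h = -5 (h = -7 + 1/(1/2) = -7 + 1/(½) = -7 + 2 = -5)
(42*12)*(K*h) = (42*12)*(1*(-5)) = 504*(-5) = -2520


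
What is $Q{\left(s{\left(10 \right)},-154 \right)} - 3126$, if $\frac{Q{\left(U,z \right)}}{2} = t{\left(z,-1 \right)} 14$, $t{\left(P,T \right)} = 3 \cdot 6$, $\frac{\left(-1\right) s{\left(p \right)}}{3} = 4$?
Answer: $-2622$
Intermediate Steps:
$s{\left(p \right)} = -12$ ($s{\left(p \right)} = \left(-3\right) 4 = -12$)
$t{\left(P,T \right)} = 18$
$Q{\left(U,z \right)} = 504$ ($Q{\left(U,z \right)} = 2 \cdot 18 \cdot 14 = 2 \cdot 252 = 504$)
$Q{\left(s{\left(10 \right)},-154 \right)} - 3126 = 504 - 3126 = -2622$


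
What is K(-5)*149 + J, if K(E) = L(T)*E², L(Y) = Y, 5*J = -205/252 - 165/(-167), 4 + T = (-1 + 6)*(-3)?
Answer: -2978493631/42084 ≈ -70775.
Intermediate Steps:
T = -19 (T = -4 + (-1 + 6)*(-3) = -4 + 5*(-3) = -4 - 15 = -19)
J = 1469/42084 (J = (-205/252 - 165/(-167))/5 = (-205*1/252 - 165*(-1/167))/5 = (-205/252 + 165/167)/5 = (⅕)*(7345/42084) = 1469/42084 ≈ 0.034906)
K(E) = -19*E²
K(-5)*149 + J = -19*(-5)²*149 + 1469/42084 = -19*25*149 + 1469/42084 = -475*149 + 1469/42084 = -70775 + 1469/42084 = -2978493631/42084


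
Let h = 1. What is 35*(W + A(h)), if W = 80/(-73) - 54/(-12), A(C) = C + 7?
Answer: 58275/146 ≈ 399.14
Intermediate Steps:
A(C) = 7 + C
W = 497/146 (W = 80*(-1/73) - 54*(-1/12) = -80/73 + 9/2 = 497/146 ≈ 3.4041)
35*(W + A(h)) = 35*(497/146 + (7 + 1)) = 35*(497/146 + 8) = 35*(1665/146) = 58275/146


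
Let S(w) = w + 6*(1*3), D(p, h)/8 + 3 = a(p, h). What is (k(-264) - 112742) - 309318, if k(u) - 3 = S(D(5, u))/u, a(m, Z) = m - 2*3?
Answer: -55711517/132 ≈ -4.2206e+5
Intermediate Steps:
a(m, Z) = -6 + m (a(m, Z) = m - 6 = -6 + m)
D(p, h) = -72 + 8*p (D(p, h) = -24 + 8*(-6 + p) = -24 + (-48 + 8*p) = -72 + 8*p)
S(w) = 18 + w (S(w) = w + 6*3 = w + 18 = 18 + w)
k(u) = 3 - 14/u (k(u) = 3 + (18 + (-72 + 8*5))/u = 3 + (18 + (-72 + 40))/u = 3 + (18 - 32)/u = 3 - 14/u)
(k(-264) - 112742) - 309318 = ((3 - 14/(-264)) - 112742) - 309318 = ((3 - 14*(-1/264)) - 112742) - 309318 = ((3 + 7/132) - 112742) - 309318 = (403/132 - 112742) - 309318 = -14881541/132 - 309318 = -55711517/132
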